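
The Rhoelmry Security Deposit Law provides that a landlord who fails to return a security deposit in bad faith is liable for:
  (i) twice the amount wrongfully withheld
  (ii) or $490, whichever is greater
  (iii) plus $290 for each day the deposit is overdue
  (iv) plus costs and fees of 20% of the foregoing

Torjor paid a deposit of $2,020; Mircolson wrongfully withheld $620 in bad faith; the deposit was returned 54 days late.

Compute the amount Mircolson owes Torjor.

$20,280

Doubled: 2 × $620 = $1,240
Minimum $490: $1,240 meets the minimum, no increase.
Late-return penalty: 54 × $290 = $15,660
Damages plus late penalty: $1,240 + $15,660 = $16,900
Costs and fees: 20% of $16,900 = $3,380
Total recovery: $16,900 + $3,380 = $20,280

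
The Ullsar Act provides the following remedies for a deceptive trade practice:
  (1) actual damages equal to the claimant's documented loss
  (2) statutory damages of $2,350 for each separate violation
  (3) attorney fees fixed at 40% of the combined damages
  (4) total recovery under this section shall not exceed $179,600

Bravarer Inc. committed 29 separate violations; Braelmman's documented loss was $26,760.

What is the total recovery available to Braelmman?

Statutory damages: 29 × $2,350 = $68,150
Combined damages: $26,760 + $68,150 = $94,910
Attorney fees: 40% of $94,910 = $37,964
Total before cap: $94,910 + $37,964 = $132,874
Cap at $179,600: $132,874 is within the cap, no reduction.

$132,874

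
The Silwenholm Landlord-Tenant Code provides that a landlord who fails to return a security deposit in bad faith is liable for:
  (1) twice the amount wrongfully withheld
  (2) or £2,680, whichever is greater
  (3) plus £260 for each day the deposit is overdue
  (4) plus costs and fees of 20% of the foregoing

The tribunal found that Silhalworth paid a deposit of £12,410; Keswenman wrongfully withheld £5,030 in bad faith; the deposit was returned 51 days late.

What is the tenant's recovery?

Doubled: 2 × £5,030 = £10,060
Minimum £2,680: £10,060 meets the minimum, no increase.
Late-return penalty: 51 × £260 = £13,260
Damages plus late penalty: £10,060 + £13,260 = £23,320
Costs and fees: 20% of £23,320 = £4,664
Total recovery: £23,320 + £4,664 = £27,984

£27,984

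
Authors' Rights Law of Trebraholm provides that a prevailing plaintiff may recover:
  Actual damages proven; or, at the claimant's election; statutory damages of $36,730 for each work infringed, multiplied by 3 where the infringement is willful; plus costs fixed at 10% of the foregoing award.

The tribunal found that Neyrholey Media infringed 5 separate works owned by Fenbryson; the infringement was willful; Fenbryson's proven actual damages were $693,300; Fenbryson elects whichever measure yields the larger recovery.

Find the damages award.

$762,630

Statutory damages: 5 × $36,730 = $183,650
Trebled: 3 × $183,650 = $550,950
Greater of actual damages ($693,300) or enhanced statutory damages ($550,950): $693,300
Costs: 10% of $693,300 = $69,330
Award plus costs: $693,300 + $69,330 = $762,630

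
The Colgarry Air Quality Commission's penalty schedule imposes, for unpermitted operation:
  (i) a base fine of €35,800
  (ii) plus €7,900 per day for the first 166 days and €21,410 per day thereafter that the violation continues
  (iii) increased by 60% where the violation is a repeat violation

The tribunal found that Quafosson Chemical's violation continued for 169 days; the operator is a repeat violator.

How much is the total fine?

Civil penalty: €2,258,288

First 166 days: 166 × €7,900 = €1,311,400
Remaining days: (169 − 166) × €21,410 = €64,230
Per-day component: €1,311,400 + €64,230 = €1,375,630
Base plus per-day: €35,800 + €1,375,630 = €1,411,430
Enhancement: 60% of €1,411,430 = €846,858
Enhanced fine: €1,411,430 + €846,858 = €2,258,288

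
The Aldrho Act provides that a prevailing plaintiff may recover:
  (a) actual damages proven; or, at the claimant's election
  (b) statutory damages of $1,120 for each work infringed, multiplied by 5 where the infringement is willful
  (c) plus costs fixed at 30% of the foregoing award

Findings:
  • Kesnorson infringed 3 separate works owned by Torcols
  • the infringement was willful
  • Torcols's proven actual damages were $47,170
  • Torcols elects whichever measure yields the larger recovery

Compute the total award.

$61,321

Statutory damages: 3 × $1,120 = $3,360
Multiplied by 5: 5 × $3,360 = $16,800
Greater of actual damages ($47,170) or enhanced statutory damages ($16,800): $47,170
Costs: 30% of $47,170 = $14,151
Award plus costs: $47,170 + $14,151 = $61,321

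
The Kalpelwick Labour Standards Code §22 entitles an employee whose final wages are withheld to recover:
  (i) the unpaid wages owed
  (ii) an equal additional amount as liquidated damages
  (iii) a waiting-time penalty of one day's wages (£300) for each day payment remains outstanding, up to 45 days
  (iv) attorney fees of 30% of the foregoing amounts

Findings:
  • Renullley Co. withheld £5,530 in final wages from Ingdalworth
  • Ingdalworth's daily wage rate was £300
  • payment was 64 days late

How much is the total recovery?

Liquidated damages (equal amount): £5,530
Penalty days: min(64, 45) = 45
Waiting-time penalty: 45 × £300 = £13,500
Subtotal: £5,530 + £5,530 + £13,500 = £24,560
Attorney fees: 30% of £24,560 = £7,368
Total award: £24,560 + £7,368 = £31,928

£31,928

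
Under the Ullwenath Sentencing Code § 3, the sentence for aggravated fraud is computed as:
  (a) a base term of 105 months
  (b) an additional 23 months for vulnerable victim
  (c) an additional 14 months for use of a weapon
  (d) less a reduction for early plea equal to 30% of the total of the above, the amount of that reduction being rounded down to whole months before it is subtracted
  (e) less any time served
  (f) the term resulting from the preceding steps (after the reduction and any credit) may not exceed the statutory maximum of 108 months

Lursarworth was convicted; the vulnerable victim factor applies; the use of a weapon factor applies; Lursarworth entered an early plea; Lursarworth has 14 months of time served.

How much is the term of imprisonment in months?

Vulnerable victim enhancement: +23 months
Use of a weapon enhancement: +14 months
Adjusted term: 105 months + 23 months + 14 months = 142 months
Early plea reduction: 30% of 142 months = 42 months (rounded down)
After reduction: 142 − 42 = 100 months
Less time served: 100 months − 14 months = 86 months
Cap at 108 months: 86 months is within the cap, no reduction.

86 months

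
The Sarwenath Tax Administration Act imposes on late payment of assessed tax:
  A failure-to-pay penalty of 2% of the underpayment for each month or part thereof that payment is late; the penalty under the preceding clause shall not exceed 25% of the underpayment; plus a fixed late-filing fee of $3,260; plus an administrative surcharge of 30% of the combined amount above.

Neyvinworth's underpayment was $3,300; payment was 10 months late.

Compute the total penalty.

Accrued rate: 2% × 10 = 20%, capped at 25% → 20%
Failure-to-pay penalty: 20% of $3,300 = $660
Penalty before surcharge: $660 + $3,260 = $3,920
Administrative surcharge: 30% of $3,920 = $1,176
Total penalty: $3,920 + $1,176 = $5,096

$5,096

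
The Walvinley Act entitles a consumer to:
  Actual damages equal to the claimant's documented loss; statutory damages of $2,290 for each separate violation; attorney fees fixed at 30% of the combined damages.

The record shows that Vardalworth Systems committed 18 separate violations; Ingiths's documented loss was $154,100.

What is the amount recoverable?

$253,916

Statutory damages: 18 × $2,290 = $41,220
Combined damages: $154,100 + $41,220 = $195,320
Attorney fees: 30% of $195,320 = $58,596
Total recovery: $195,320 + $58,596 = $253,916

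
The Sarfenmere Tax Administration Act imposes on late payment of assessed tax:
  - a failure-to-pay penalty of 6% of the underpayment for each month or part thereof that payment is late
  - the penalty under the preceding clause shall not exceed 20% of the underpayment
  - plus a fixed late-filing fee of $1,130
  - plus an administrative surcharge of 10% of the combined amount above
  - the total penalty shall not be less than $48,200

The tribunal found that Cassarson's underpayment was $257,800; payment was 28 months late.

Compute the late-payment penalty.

Accrued rate: 6% × 28 = 168%, capped at 20% → 20%
Failure-to-pay penalty: 20% of $257,800 = $51,560
Penalty before surcharge: $51,560 + $1,130 = $52,690
Administrative surcharge: 10% of $52,690 = $5,269
Total penalty: $52,690 + $5,269 = $57,959
Minimum $48,200: $57,959 meets the minimum, no increase.

$57,959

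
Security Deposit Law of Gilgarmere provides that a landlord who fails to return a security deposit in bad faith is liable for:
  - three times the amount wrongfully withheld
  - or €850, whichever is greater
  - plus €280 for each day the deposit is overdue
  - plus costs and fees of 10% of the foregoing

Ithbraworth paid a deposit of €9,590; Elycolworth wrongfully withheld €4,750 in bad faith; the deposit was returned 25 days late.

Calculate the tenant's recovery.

Recovery: €23,375

Trebled: 3 × €4,750 = €14,250
Minimum €850: €14,250 meets the minimum, no increase.
Late-return penalty: 25 × €280 = €7,000
Damages plus late penalty: €14,250 + €7,000 = €21,250
Costs and fees: 10% of €21,250 = €2,125
Total recovery: €21,250 + €2,125 = €23,375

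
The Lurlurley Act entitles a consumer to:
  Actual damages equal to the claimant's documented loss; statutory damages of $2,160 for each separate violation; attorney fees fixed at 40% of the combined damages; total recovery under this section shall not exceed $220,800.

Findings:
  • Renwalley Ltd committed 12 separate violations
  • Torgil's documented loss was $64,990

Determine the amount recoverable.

Statutory damages: 12 × $2,160 = $25,920
Combined damages: $64,990 + $25,920 = $90,910
Attorney fees: 40% of $90,910 = $36,364
Total before cap: $90,910 + $36,364 = $127,274
Cap at $220,800: $127,274 is within the cap, no reduction.

$127,274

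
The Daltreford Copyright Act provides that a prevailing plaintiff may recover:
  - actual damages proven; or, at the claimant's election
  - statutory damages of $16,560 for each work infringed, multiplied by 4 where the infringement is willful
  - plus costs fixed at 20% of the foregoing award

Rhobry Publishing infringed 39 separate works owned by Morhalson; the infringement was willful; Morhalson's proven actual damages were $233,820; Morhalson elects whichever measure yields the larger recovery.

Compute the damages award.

Statutory damages: 39 × $16,560 = $645,840
Multiplied by 4: 4 × $645,840 = $2,583,360
Greater of actual damages ($233,820) or enhanced statutory damages ($2,583,360): $2,583,360
Costs: 20% of $2,583,360 = $516,672
Award plus costs: $2,583,360 + $516,672 = $3,100,032

$3,100,032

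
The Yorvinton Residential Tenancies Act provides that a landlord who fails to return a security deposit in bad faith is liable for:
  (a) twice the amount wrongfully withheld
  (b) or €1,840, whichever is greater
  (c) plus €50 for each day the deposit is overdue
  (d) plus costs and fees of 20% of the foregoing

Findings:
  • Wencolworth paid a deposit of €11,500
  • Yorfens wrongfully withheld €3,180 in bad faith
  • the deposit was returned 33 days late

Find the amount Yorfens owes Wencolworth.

Doubled: 2 × €3,180 = €6,360
Minimum €1,840: €6,360 meets the minimum, no increase.
Late-return penalty: 33 × €50 = €1,650
Damages plus late penalty: €6,360 + €1,650 = €8,010
Costs and fees: 20% of €8,010 = €1,602
Total recovery: €8,010 + €1,602 = €9,612

€9,612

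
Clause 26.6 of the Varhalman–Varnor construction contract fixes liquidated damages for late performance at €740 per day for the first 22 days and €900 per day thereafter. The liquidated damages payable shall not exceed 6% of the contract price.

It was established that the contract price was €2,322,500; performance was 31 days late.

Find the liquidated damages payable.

First 22 days: 22 × €740 = €16,280
Remaining days: (31 − 22) × €900 = €8,100
Accrued per-day damages: €16,280 + €8,100 = €24,380
Cap: 6% of €2,322,500 = €139,350
Cap at €139,350: €24,380 is within the cap, no reduction.

€24,380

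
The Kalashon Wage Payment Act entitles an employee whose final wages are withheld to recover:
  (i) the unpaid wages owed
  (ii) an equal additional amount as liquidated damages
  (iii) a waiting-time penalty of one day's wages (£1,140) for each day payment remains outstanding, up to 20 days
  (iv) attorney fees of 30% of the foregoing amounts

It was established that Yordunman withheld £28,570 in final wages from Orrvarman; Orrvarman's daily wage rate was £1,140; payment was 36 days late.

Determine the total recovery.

Total award: £103,922

Liquidated damages (equal amount): £28,570
Penalty days: min(36, 20) = 20
Waiting-time penalty: 20 × £1,140 = £22,800
Subtotal: £28,570 + £28,570 + £22,800 = £79,940
Attorney fees: 30% of £79,940 = £23,982
Total award: £79,940 + £23,982 = £103,922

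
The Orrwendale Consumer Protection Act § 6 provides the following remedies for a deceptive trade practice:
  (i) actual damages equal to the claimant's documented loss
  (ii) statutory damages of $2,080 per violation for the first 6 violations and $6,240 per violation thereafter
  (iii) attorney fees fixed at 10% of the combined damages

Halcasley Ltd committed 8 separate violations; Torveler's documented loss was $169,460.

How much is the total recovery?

First 6 violations: 6 × $2,080 = $12,480
Remaining violations: (8 − 6) × $6,240 = $12,480
Statutory damages: $12,480 + $12,480 = $24,960
Combined damages: $169,460 + $24,960 = $194,420
Attorney fees: 10% of $194,420 = $19,442
Total recovery: $194,420 + $19,442 = $213,862

Total recovery: $213,862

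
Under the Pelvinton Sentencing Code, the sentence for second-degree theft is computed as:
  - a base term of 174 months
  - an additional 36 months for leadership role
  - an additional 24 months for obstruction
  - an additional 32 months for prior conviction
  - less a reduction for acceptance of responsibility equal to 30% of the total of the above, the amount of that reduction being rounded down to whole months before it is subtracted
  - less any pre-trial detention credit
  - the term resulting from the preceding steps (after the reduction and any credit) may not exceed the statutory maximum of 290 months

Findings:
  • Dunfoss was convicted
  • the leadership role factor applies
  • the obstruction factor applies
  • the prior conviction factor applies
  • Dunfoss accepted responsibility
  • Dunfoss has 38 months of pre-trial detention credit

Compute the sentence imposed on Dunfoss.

Leadership role enhancement: +36 months
Obstruction enhancement: +24 months
Prior conviction enhancement: +32 months
Adjusted term: 174 months + 36 months + 24 months + 32 months = 266 months
Acceptance of responsibility reduction: 30% of 266 months = 79 months (rounded down)
After reduction: 266 − 79 = 187 months
Less pre-trial detention credit: 187 months − 38 months = 149 months
Cap at 290 months: 149 months is within the cap, no reduction.

Sentence: 149 months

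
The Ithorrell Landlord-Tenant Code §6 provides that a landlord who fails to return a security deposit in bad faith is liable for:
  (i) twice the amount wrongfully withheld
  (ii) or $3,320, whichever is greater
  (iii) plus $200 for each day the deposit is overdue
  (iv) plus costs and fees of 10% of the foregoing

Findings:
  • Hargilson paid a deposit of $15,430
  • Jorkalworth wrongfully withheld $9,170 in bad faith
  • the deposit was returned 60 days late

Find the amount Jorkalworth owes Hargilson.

Doubled: 2 × $9,170 = $18,340
Minimum $3,320: $18,340 meets the minimum, no increase.
Late-return penalty: 60 × $200 = $12,000
Damages plus late penalty: $18,340 + $12,000 = $30,340
Costs and fees: 10% of $30,340 = $3,034
Total recovery: $30,340 + $3,034 = $33,374

Recovery: $33,374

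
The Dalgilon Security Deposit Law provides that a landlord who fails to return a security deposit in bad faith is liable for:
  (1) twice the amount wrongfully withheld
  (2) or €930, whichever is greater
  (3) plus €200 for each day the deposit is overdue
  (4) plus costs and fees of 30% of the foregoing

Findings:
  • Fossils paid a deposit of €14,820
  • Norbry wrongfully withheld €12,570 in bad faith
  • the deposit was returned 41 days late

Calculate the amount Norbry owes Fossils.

Doubled: 2 × €12,570 = €25,140
Minimum €930: €25,140 meets the minimum, no increase.
Late-return penalty: 41 × €200 = €8,200
Damages plus late penalty: €25,140 + €8,200 = €33,340
Costs and fees: 30% of €33,340 = €10,002
Total recovery: €33,340 + €10,002 = €43,342

€43,342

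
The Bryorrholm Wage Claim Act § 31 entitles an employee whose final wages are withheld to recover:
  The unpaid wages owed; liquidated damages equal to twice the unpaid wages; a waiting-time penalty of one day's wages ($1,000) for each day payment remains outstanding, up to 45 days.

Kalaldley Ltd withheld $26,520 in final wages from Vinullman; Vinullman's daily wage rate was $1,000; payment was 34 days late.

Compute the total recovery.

Doubled: 2 × $26,520 = $53,040
Penalty days: min(34, 45) = 34
Waiting-time penalty: 34 × $1,000 = $34,000
Total award: $26,520 + $53,040 + $34,000 = $113,560

$113,560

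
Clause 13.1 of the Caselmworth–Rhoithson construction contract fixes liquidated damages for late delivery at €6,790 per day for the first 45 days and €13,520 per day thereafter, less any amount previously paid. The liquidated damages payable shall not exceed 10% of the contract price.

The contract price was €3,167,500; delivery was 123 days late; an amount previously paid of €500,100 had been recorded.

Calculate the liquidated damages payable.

€316,750

First 45 days: 45 × €6,790 = €305,550
Remaining days: (123 − 45) × €13,520 = €1,054,560
Accrued per-day damages: €305,550 + €1,054,560 = €1,360,110
Less amount previously paid: €1,360,110 − €500,100 = €860,010
Cap: 10% of €3,167,500 = €316,750
Cap at €316,750: €860,010 exceeds the cap → €316,750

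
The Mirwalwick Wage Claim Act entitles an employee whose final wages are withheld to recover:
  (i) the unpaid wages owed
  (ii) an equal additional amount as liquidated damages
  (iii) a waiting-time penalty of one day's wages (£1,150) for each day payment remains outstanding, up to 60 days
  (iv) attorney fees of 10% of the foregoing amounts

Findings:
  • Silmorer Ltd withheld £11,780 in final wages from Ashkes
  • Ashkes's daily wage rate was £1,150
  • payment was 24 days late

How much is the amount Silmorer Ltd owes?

£56,276

Liquidated damages (equal amount): £11,780
Penalty days: min(24, 60) = 24
Waiting-time penalty: 24 × £1,150 = £27,600
Subtotal: £11,780 + £11,780 + £27,600 = £51,160
Attorney fees: 10% of £51,160 = £5,116
Total award: £51,160 + £5,116 = £56,276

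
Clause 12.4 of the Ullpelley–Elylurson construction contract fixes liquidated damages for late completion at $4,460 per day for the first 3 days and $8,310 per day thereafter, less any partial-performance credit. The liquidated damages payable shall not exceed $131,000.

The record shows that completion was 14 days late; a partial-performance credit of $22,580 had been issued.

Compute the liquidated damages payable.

First 3 days: 3 × $4,460 = $13,380
Remaining days: (14 − 3) × $8,310 = $91,410
Accrued per-day damages: $13,380 + $91,410 = $104,790
Less partial-performance credit: $104,790 − $22,580 = $82,210
Cap at $131,000: $82,210 is within the cap, no reduction.

Liquidated damages: $82,210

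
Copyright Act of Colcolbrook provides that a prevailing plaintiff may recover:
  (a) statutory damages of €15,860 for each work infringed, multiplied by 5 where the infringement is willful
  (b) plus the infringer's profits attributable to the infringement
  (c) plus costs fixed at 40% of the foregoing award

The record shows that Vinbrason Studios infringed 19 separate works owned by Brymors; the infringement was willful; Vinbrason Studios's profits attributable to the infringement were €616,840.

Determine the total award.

€2,972,956

Statutory damages: 19 × €15,860 = €301,340
Multiplied by 5: 5 × €301,340 = €1,506,700
Combined award: €1,506,700 + €616,840 = €2,123,540
Costs: 40% of €2,123,540 = €849,416
Award plus costs: €2,123,540 + €849,416 = €2,972,956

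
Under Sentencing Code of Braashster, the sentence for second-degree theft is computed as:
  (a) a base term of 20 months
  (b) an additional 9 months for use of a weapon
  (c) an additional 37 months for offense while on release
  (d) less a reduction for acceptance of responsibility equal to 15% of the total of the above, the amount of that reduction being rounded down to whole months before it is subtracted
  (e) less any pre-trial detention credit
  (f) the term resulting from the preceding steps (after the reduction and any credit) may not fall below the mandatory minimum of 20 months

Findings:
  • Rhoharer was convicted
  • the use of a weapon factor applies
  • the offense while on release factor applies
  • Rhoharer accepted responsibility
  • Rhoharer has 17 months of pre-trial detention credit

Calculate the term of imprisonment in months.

Use of a weapon enhancement: +9 months
Offense while on release enhancement: +37 months
Adjusted term: 20 months + 9 months + 37 months = 66 months
Acceptance of responsibility reduction: 15% of 66 months = 9 months (rounded down)
After reduction: 66 − 9 = 57 months
Less pre-trial detention credit: 57 months − 17 months = 40 months
Minimum 20 months: 40 months meets the minimum, no increase.

Sentence: 40 months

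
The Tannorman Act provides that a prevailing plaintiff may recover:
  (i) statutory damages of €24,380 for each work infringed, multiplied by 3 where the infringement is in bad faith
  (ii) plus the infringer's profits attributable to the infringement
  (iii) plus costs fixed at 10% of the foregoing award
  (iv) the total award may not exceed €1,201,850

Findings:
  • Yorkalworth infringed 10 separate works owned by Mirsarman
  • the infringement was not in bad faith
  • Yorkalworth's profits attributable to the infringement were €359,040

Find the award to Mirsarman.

€663,124

Statutory damages: 10 × €24,380 = €243,800
Infringement not in bad faith: no ×3 enhancement.
Combined award: €243,800 + €359,040 = €602,840
Costs: 10% of €602,840 = €60,284
Award plus costs: €602,840 + €60,284 = €663,124
Cap at €1,201,850: €663,124 is within the cap, no reduction.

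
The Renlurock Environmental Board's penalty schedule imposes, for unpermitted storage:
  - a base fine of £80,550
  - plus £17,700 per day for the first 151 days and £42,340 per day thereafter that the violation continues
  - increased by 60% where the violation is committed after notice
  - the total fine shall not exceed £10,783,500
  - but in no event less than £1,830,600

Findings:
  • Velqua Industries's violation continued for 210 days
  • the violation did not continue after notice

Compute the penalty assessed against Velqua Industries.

£5,251,310

First 151 days: 151 × £17,700 = £2,672,700
Remaining days: (210 − 151) × £42,340 = £2,498,060
Per-day component: £2,672,700 + £2,498,060 = £5,170,760
Base plus per-day: £80,550 + £5,170,760 = £5,251,310
The violation did not continue after notice: no 60% increase.
Cap at £10,783,500: £5,251,310 is within the cap, no reduction.
Minimum £1,830,600: £5,251,310 meets the minimum, no increase.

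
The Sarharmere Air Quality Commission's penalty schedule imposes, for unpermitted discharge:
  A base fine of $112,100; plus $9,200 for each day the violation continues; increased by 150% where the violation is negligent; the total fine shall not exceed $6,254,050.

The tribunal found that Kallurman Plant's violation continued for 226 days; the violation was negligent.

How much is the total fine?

Civil penalty: $5,478,250

Per-day component: 226 × $9,200 = $2,079,200
Base plus per-day: $112,100 + $2,079,200 = $2,191,300
Enhancement: 150% of $2,191,300 = $3,286,950
Enhanced fine: $2,191,300 + $3,286,950 = $5,478,250
Cap at $6,254,050: $5,478,250 is within the cap, no reduction.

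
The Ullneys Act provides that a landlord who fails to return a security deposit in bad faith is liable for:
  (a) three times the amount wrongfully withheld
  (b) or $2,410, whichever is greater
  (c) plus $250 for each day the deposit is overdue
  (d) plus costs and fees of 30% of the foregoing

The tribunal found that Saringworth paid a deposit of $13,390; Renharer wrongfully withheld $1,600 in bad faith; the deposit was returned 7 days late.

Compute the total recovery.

Trebled: 3 × $1,600 = $4,800
Minimum $2,410: $4,800 meets the minimum, no increase.
Late-return penalty: 7 × $250 = $1,750
Damages plus late penalty: $4,800 + $1,750 = $6,550
Costs and fees: 30% of $6,550 = $1,965
Total recovery: $6,550 + $1,965 = $8,515

$8,515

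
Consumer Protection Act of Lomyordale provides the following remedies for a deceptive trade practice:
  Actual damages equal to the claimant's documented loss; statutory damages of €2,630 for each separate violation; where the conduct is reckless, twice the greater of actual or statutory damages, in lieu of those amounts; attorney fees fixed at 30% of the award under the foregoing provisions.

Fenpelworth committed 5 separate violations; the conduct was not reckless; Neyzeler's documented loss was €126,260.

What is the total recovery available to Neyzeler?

Total recovery: €181,233

Statutory damages: 5 × €2,630 = €13,150
Conduct not reckless: the in-lieu enhancement does not apply.
Actual plus statutory damages: €126,260 + €13,150 = €139,410
Attorney fees: 30% of €139,410 = €41,823
Total recovery: €139,410 + €41,823 = €181,233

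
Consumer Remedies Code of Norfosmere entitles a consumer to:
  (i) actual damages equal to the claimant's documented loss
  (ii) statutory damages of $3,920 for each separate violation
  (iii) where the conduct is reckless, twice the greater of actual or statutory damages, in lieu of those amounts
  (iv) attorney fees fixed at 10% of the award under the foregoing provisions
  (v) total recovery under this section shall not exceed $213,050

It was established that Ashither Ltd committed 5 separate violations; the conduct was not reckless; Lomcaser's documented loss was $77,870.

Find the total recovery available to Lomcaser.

$107,217

Statutory damages: 5 × $3,920 = $19,600
Conduct not reckless: the in-lieu enhancement does not apply.
Actual plus statutory damages: $77,870 + $19,600 = $97,470
Attorney fees: 10% of $97,470 = $9,747
Total before cap: $97,470 + $9,747 = $107,217
Cap at $213,050: $107,217 is within the cap, no reduction.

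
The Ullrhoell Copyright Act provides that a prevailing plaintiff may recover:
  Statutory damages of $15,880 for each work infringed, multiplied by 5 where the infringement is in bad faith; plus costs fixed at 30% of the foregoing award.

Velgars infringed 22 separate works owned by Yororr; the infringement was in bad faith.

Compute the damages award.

$2,270,840

Statutory damages: 22 × $15,880 = $349,360
Multiplied by 5: 5 × $349,360 = $1,746,800
Costs: 30% of $1,746,800 = $524,040
Award plus costs: $1,746,800 + $524,040 = $2,270,840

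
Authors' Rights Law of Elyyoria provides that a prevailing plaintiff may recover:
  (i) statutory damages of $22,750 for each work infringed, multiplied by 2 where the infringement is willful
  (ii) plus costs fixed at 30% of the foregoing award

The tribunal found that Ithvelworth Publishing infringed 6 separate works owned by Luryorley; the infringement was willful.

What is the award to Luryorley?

Statutory damages: 6 × $22,750 = $136,500
Doubled: 2 × $136,500 = $273,000
Costs: 30% of $273,000 = $81,900
Award plus costs: $273,000 + $81,900 = $354,900

$354,900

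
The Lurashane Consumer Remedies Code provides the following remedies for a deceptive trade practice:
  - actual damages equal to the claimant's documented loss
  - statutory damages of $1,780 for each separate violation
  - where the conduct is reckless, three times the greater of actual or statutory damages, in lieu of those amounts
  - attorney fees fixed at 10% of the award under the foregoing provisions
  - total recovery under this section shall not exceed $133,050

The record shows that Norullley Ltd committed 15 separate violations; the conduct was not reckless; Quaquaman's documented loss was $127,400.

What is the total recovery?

Statutory damages: 15 × $1,780 = $26,700
Conduct not reckless: the in-lieu enhancement does not apply.
Actual plus statutory damages: $127,400 + $26,700 = $154,100
Attorney fees: 10% of $154,100 = $15,410
Total before cap: $154,100 + $15,410 = $169,510
Cap at $133,050: $169,510 exceeds the cap → $133,050

$133,050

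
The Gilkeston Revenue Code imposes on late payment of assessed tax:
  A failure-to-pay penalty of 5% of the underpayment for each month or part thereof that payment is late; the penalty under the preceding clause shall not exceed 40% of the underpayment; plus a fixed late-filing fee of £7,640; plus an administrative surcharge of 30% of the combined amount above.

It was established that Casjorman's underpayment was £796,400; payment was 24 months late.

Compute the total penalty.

£424,060

Accrued rate: 5% × 24 = 120%, capped at 40% → 40%
Failure-to-pay penalty: 40% of £796,400 = £318,560
Penalty before surcharge: £318,560 + £7,640 = £326,200
Administrative surcharge: 30% of £326,200 = £97,860
Total penalty: £326,200 + £97,860 = £424,060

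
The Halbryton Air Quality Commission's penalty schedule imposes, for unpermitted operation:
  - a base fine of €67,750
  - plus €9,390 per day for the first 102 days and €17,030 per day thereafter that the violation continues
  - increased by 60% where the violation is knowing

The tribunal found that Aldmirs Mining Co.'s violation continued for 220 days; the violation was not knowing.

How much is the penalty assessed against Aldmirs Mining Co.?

€3,035,070

First 102 days: 102 × €9,390 = €957,780
Remaining days: (220 − 102) × €17,030 = €2,009,540
Per-day component: €957,780 + €2,009,540 = €2,967,320
Base plus per-day: €67,750 + €2,967,320 = €3,035,070
The violation was not knowing: no 60% increase.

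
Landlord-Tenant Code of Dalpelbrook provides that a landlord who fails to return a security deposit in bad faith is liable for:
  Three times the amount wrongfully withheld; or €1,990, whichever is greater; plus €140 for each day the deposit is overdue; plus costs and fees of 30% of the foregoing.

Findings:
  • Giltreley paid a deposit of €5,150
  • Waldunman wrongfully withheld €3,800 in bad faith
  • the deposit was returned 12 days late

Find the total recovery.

€17,004

Trebled: 3 × €3,800 = €11,400
Minimum €1,990: €11,400 meets the minimum, no increase.
Late-return penalty: 12 × €140 = €1,680
Damages plus late penalty: €11,400 + €1,680 = €13,080
Costs and fees: 30% of €13,080 = €3,924
Total recovery: €13,080 + €3,924 = €17,004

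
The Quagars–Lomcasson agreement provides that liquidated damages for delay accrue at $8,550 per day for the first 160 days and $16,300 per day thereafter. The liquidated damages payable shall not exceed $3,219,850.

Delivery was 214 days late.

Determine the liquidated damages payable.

$2,248,200

First 160 days: 160 × $8,550 = $1,368,000
Remaining days: (214 − 160) × $16,300 = $880,200
Accrued per-day damages: $1,368,000 + $880,200 = $2,248,200
Cap at $3,219,850: $2,248,200 is within the cap, no reduction.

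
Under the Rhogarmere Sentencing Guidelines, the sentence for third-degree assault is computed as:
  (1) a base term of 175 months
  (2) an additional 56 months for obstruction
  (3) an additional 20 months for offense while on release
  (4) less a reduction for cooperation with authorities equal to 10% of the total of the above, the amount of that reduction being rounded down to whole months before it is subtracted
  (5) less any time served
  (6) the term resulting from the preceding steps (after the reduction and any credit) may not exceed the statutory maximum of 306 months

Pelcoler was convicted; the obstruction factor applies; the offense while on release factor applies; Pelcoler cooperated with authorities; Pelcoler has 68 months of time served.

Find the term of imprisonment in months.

158 months

Obstruction enhancement: +56 months
Offense while on release enhancement: +20 months
Adjusted term: 175 months + 56 months + 20 months = 251 months
Cooperation with authorities reduction: 10% of 251 months = 25 months (rounded down)
After reduction: 251 − 25 = 226 months
Less time served: 226 months − 68 months = 158 months
Cap at 306 months: 158 months is within the cap, no reduction.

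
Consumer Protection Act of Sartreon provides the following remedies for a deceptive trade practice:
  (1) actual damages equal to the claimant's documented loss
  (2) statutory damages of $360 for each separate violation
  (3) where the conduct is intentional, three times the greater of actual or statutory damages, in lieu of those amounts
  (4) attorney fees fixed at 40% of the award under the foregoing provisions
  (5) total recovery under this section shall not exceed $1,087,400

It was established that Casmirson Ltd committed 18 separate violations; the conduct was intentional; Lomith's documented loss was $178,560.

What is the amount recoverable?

Statutory damages: 18 × $360 = $6,480
Greater of actual damages ($178,560) or statutory damages ($6,480): $178,560
Trebled: 3 × $178,560 = $535,680
Attorney fees: 40% of $535,680 = $214,272
Total before cap: $535,680 + $214,272 = $749,952
Cap at $1,087,400: $749,952 is within the cap, no reduction.

Total recovery: $749,952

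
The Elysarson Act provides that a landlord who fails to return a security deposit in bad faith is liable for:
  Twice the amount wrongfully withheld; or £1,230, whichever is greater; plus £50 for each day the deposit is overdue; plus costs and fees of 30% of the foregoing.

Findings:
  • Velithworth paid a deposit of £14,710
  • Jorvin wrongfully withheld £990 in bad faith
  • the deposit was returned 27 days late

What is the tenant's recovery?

Doubled: 2 × £990 = £1,980
Minimum £1,230: £1,980 meets the minimum, no increase.
Late-return penalty: 27 × £50 = £1,350
Damages plus late penalty: £1,980 + £1,350 = £3,330
Costs and fees: 30% of £3,330 = £999
Total recovery: £3,330 + £999 = £4,329

£4,329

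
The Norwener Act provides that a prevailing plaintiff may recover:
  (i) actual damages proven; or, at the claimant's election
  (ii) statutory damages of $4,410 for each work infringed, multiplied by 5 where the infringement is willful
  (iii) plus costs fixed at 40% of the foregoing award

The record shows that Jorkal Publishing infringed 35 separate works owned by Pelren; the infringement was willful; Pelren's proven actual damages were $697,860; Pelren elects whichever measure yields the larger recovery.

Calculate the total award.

Statutory damages: 35 × $4,410 = $154,350
Multiplied by 5: 5 × $154,350 = $771,750
Greater of actual damages ($697,860) or enhanced statutory damages ($771,750): $771,750
Costs: 40% of $771,750 = $308,700
Award plus costs: $771,750 + $308,700 = $1,080,450

$1,080,450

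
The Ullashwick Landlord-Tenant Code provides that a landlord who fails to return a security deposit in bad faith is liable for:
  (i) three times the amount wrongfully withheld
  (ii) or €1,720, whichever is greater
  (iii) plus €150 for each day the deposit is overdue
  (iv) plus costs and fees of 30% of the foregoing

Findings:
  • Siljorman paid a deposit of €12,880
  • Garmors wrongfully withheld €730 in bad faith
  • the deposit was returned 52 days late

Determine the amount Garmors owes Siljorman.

Trebled: 3 × €730 = €2,190
Minimum €1,720: €2,190 meets the minimum, no increase.
Late-return penalty: 52 × €150 = €7,800
Damages plus late penalty: €2,190 + €7,800 = €9,990
Costs and fees: 30% of €9,990 = €2,997
Total recovery: €9,990 + €2,997 = €12,987

€12,987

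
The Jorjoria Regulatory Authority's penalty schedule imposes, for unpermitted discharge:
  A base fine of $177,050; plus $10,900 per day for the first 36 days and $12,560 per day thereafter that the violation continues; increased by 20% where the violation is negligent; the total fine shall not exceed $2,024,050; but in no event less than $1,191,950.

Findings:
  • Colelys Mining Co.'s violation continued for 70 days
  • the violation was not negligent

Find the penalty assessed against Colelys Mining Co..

First 36 days: 36 × $10,900 = $392,400
Remaining days: (70 − 36) × $12,560 = $427,040
Per-day component: $392,400 + $427,040 = $819,440
Base plus per-day: $177,050 + $819,440 = $996,490
The violation was not negligent: no 20% increase.
Cap at $2,024,050: $996,490 is within the cap, no reduction.
Minimum $1,191,950: $996,490 is below the minimum → $1,191,950

Civil penalty: $1,191,950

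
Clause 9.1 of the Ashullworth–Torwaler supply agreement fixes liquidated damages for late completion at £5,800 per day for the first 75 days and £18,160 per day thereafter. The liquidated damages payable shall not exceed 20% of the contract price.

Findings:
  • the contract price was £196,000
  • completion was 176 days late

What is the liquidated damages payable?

First 75 days: 75 × £5,800 = £435,000
Remaining days: (176 − 75) × £18,160 = £1,834,160
Accrued per-day damages: £435,000 + £1,834,160 = £2,269,160
Cap: 20% of £196,000 = £39,200
Cap at £39,200: £2,269,160 exceeds the cap → £39,200

£39,200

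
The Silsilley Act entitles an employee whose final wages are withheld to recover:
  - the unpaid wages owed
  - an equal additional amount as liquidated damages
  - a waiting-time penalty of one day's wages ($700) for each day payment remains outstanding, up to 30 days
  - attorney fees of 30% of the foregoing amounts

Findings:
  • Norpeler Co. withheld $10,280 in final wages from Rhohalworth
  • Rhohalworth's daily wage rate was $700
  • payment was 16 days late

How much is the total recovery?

Liquidated damages (equal amount): $10,280
Penalty days: min(16, 30) = 16
Waiting-time penalty: 16 × $700 = $11,200
Subtotal: $10,280 + $10,280 + $11,200 = $31,760
Attorney fees: 30% of $31,760 = $9,528
Total award: $31,760 + $9,528 = $41,288

$41,288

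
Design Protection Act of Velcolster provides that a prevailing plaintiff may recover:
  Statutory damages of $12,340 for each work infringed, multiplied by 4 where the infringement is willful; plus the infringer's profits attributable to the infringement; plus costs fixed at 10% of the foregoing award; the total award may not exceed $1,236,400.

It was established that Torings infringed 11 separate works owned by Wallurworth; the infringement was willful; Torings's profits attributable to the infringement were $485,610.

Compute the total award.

$1,131,427

Statutory damages: 11 × $12,340 = $135,740
Multiplied by 4: 4 × $135,740 = $542,960
Combined award: $542,960 + $485,610 = $1,028,570
Costs: 10% of $1,028,570 = $102,857
Award plus costs: $1,028,570 + $102,857 = $1,131,427
Cap at $1,236,400: $1,131,427 is within the cap, no reduction.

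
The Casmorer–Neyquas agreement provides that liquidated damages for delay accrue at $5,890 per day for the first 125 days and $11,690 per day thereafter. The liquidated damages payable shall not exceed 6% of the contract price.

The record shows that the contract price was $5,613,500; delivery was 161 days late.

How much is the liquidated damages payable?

First 125 days: 125 × $5,890 = $736,250
Remaining days: (161 − 125) × $11,690 = $420,840
Accrued per-day damages: $736,250 + $420,840 = $1,157,090
Cap: 6% of $5,613,500 = $336,810
Cap at $336,810: $1,157,090 exceeds the cap → $336,810

$336,810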